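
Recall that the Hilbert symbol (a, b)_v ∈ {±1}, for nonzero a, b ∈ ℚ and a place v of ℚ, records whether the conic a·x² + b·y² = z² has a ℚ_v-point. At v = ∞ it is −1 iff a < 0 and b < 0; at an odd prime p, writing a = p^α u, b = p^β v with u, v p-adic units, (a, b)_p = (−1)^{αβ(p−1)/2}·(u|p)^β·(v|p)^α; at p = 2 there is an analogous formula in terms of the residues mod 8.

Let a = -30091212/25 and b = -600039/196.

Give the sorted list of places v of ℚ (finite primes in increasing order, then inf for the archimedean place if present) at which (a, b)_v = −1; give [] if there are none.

(a, b) ≡ (-835867, -551) mod (ℚ^×)²; places V = {2, 3, 5, 7, 11, 19, 29, 37, 41, ∞}.
(a,b)_37: α=1, u≡26; β=0, v≡26 (mod 37); (26|37)=+1, (26|37)=+1; sign (−1)^0·+1^0·+1^1 = +1.
(a,b)_2: α=2, β=-2; u≡5, v≡1 (mod 8); ε(u)ε(v)=0·0, αω(v)=2·0, βω(u)=-2·1; sum ≡ 0  ⇒  +1.
(a,b)_11: α=0, u≡1; β=2, v≡10 (mod 11); (1|11)=+1, (10|11)=-1; sign (−1)^0·+1^2·-1^0 = +1.
(a,b)_29: α=1, u≡2; β=1, v≡2 (mod 29); (2|29)=-1, (2|29)=-1; sign (−1)^0·-1^1·-1^1 = +1.
(a,b)_7: α=0, u≡6; β=-2, v≡2 (mod 7); (6|7)=-1, (2|7)=+1; sign (−1)^0·-1^-2·+1^0 = +1.
(a,b)_41: α=1, u≡2; β=0, v≡5 (mod 41); (2|41)=+1, (5|41)=+1; sign (−1)^0·+1^0·+1^1 = +1.
(a,b)_3: α=2, u≡2; β=2, v≡1 (mod 3); (2|3)=-1, (1|3)=+1; sign (−1)^0·-1^2·+1^2 = +1.
(a,b)_19: α=1, u≡9; β=1, v≡9 (mod 19); (9|19)=+1, (9|19)=+1; sign (−1)^1·+1^1·+1^1 = -1.
(a,b)_∞: sgn(-835867)=−, sgn(-551)=−, so -1.
(a,b)_5: α=-2, u≡3; β=0, v≡1 (mod 5); (3|5)=-1, (1|5)=+1; sign (−1)^0·-1^0·+1^-2 = +1.
(-835867, -551 / ℚ) ramifies at {19, ∞}: a division algebra.

[19, inf]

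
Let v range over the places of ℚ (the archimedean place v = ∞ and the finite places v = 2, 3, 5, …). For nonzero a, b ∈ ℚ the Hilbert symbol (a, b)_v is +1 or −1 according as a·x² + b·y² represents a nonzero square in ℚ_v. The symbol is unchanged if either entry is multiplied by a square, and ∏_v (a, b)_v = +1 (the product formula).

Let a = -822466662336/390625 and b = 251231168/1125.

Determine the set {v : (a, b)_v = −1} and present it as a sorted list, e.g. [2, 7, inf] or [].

(a, b) ≡ (-849431, 235) mod (ℚ^×)²; places V = {2, 3, 5, 11, 17, 31, 41, 47, 53, ∞}.
(a,b)_47: α=1, u≡13; β=1, v≡20 (mod 47); (13|47)=-1, (20|47)=-1; sign (−1)^1·-1^1·-1^1 = -1.
(a,b)_53: α=1, u≡12; β=0, v≡12 (mod 53); (12|53)=-1, (12|53)=-1; sign (−1)^0·-1^0·-1^1 = -1.
(a,b)_2: α=6, β=6; u≡1, v≡3 (mod 8); ε(u)ε(v)=0·1, αω(v)=6·1, βω(u)=6·0; sum ≡ 0  ⇒  +1.
(a,b)_5: α=-8, u≡4; β=-3, v≡2 (mod 5); (4|5)=+1, (2|5)=-1; sign (−1)^0·+1^-3·-1^-8 = +1.
(a,b)_11: α=1, u≡2; β=0, v≡4 (mod 11); (2|11)=-1, (4|11)=+1; sign (−1)^0·-1^0·+1^1 = +1.
(a,b)_3: α=2, u≡1; β=-2, v≡1 (mod 3); (1|3)=+1, (1|3)=+1; sign (−1)^0·+1^-2·+1^2 = +1.
(a,b)_17: α=0, u≡2; β=4, v≡11 (mod 17); (2|17)=+1, (11|17)=-1; sign (−1)^0·+1^4·-1^0 = +1.
(a,b)_∞: sgn(-849431)=−, sgn(235)=+, so +1.
(a,b)_41: α=2, u≡19; β=0, v≡17 (mod 41); (19|41)=-1, (17|41)=-1; sign (−1)^0·-1^0·-1^2 = +1.
(a,b)_31: α=1, u≡30; β=0, v≡18 (mod 31); (30|31)=-1, (18|31)=+1; sign (−1)^0·-1^0·+1^1 = +1.
|Ram(-849431, 235)| = 2, even; anisotropic at {47, 53}.

[47, 53]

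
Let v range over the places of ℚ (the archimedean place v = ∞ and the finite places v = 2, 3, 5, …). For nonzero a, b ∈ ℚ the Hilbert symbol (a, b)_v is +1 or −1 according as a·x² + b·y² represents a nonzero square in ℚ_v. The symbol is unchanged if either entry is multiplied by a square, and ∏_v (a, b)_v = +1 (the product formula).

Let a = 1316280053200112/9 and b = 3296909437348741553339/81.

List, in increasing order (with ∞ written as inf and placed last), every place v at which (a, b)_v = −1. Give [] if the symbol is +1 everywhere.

[2, 7, 13, 37]

Mod squares: a ≡ 1463, b ≡ 346925579. Check v ∈ {∞, 2, 3, 7, 11, 13, 17, 19, 29, 37}.
v=2: v_2(a)=4, v_2(b)=0; units ≡ 7, 3 (mod 8); ε·ε+αω+βω = 1·1+4·1+0·0 ≡ 1  ⇒  (a,b)_2 = -1.
v=11: a=11^1·(≡9), b=11^1·(≡7) mod 11; (9|11)=+1, (7|11)=-1; (−1)^{1·1·5}·(+1)^1·(-1)^1 = +1.
v=7: a=7^1·(≡6), b=7^1·(≡5) mod 7; (6|7)=-1, (5|7)=-1; (−1)^{1·1·3}·(-1)^1·(-1)^1 = -1.
v=19: a=19^1·(≡7), b=19^1·(≡18) mod 19; (7|19)=+1, (18|19)=-1; (−1)^{1·1·9}·(+1)^1·(-1)^1 = +1.
v=13: a=13^2·(≡5), b=13^5·(≡10) mod 13; (5|13)=-1, (10|13)=+1; (−1)^{2·5·6}·(-1)^5·(+1)^2 = -1.
v=37: a=37^2·(≡35), b=37^3·(≡10) mod 37; (35|37)=-1, (10|37)=+1; (−1)^{2·3·18}·(-1)^3·(+1)^2 = -1.
v=17: a=17^2·(≡8), b=17^3·(≡8) mod 17; (8|17)=+1, (8|17)=+1; (−1)^{2·3·8}·(+1)^3·(+1)^2 = +1.
v=3: a=3^-2·(≡2), b=3^-4·(≡2) mod 3; (2|3)=-1, (2|3)=-1; (−1)^{-2·-4·1}·(-1)^-4·(-1)^-2 = +1.
v=∞: 1463 > 0 and 346925579 > 0  ⇒  (a,b)_∞ = +1.
v=29: a=29^2·(≡7), b=29^3·(≡23) mod 29; (7|29)=+1, (23|29)=+1; (−1)^{2·3·14}·(+1)^3·(+1)^2 = +1.
(1463, 346925579 / ℚ) ramifies at {2, 7, 13, 37}: a division algebra.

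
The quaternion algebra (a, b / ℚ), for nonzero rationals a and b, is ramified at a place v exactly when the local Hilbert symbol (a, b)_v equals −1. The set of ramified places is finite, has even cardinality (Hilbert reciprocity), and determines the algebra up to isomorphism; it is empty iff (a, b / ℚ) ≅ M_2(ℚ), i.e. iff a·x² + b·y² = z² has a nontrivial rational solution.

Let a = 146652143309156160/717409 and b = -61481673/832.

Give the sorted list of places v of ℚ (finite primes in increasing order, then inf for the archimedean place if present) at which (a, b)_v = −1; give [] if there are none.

[19, 31]

(a, b) ≡ (38285, -9061) mod (ℚ^×)²; places V = {2, 3, 5, 7, 11, 13, 17, 19, 31, 41, ∞}.
(a,b)_7: α=-2, u≡1; β=0, v≡1 (mod 7); (1|7)=+1, (1|7)=+1; sign (−1)^0·+1^0·+1^-2 = +1.
(a,b)_13: α=3, u≡5; β=-1, v≡6 (mod 13); (5|13)=-1, (6|13)=-1; sign (−1)^0·-1^-1·-1^3 = +1.
(a,b)_19: α=1, u≡9; β=0, v≡12 (mod 19); (9|19)=+1, (12|19)=-1; sign (−1)^0·+1^0·-1^1 = -1.
(a,b)_3: α=6, u≡2; β=6, v≡2 (mod 3); (2|3)=-1, (2|3)=-1; sign (−1)^0·-1^6·-1^6 = +1.
(a,b)_2: α=6, β=-6; u≡5, v≡3 (mod 8); ε(u)ε(v)=0·1, αω(v)=6·1, βω(u)=-6·1; sum ≡ 0  ⇒  +1.
(a,b)_5: α=1, u≡3; β=0, v≡1 (mod 5); (3|5)=-1, (1|5)=+1; sign (−1)^0·-1^0·+1^1 = +1.
(a,b)_∞: sgn(38285)=+, sgn(-9061)=−, so +1.
(a,b)_31: α=1, u≡13; β=0, v≡11 (mod 31); (13|31)=-1, (11|31)=-1; sign (−1)^0·-1^0·-1^1 = -1.
(a,b)_17: α=2, u≡15; β=1, v≡6 (mod 17); (15|17)=+1, (6|17)=-1; sign (−1)^0·+1^1·-1^2 = +1.
(a,b)_41: α=2, u≡21; β=1, v≡36 (mod 41); (21|41)=+1, (36|41)=+1; sign (−1)^0·+1^1·+1^2 = +1.
(a,b)_11: α=-4, u≡1; β=2, v≡3 (mod 11); (1|11)=+1, (3|11)=+1; sign (−1)^0·+1^2·+1^-4 = +1.
Ram(38285, -9061) = {19, 31}; no ℚ_19-point on the conic.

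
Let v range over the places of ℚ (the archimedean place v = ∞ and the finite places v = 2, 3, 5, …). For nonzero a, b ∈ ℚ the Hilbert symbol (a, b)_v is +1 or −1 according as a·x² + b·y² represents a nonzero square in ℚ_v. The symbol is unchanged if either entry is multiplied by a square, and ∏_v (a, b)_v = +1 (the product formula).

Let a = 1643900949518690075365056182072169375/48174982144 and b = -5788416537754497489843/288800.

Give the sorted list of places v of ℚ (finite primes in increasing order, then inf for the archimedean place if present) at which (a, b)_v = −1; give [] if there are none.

[11, 37]

(a, b) ≡ (14911, -8294) mod (ℚ^×)²; places V = {2, 3, 5, 7, 11, 13, 19, 29, 31, 37, ∞}.
(a,b)_2: α=-10, β=-5; u≡7, v≡5 (mod 8); ε(u)ε(v)=1·0, αω(v)=-10·1, βω(u)=-5·0; sum ≡ 0  ⇒  +1.
(a,b)_37: α=3, u≡1; β=2, v≡17 (mod 37); (1|37)=+1, (17|37)=-1; sign (−1)^0·+1^2·-1^3 = -1.
(a,b)_13: α=5, u≡10; β=3, v≡12 (mod 13); (10|13)=+1, (12|13)=+1; sign (−1)^0·+1^3·+1^5 = +1.
(a,b)_11: α=8, u≡2; β=3, v≡5 (mod 11); (2|11)=-1, (5|11)=+1; sign (−1)^0·-1^3·+1^8 = -1.
(a,b)_∞: sgn(14911)=+, sgn(-8294)=−, so +1.
(a,b)_19: α=-6, u≡10; β=-2, v≡1 (mod 19); (10|19)=-1, (1|19)=+1; sign (−1)^0·-1^-2·+1^-6 = +1.
(a,b)_3: α=12, u≡1; β=2, v≡1 (mod 3); (1|3)=+1, (1|3)=+1; sign (−1)^0·+1^2·+1^12 = +1.
(a,b)_29: α=2, u≡13; β=1, v≡5 (mod 29); (13|29)=+1, (5|29)=+1; sign (−1)^0·+1^1·+1^2 = +1.
(a,b)_5: α=4, u≡4; β=-2, v≡1 (mod 5); (4|5)=+1, (1|5)=+1; sign (−1)^0·+1^-2·+1^4 = +1.
(a,b)_31: α=3, u≡16; β=2, v≡2 (mod 31); (16|31)=+1, (2|31)=+1; sign (−1)^0·+1^2·+1^3 = +1.
(a,b)_7: α=2, u≡2; β=8, v≡2 (mod 7); (2|7)=+1, (2|7)=+1; sign (−1)^0·+1^8·+1^2 = +1.
|Ram(14911, -8294)| = 2, even; anisotropic at {11, 37}.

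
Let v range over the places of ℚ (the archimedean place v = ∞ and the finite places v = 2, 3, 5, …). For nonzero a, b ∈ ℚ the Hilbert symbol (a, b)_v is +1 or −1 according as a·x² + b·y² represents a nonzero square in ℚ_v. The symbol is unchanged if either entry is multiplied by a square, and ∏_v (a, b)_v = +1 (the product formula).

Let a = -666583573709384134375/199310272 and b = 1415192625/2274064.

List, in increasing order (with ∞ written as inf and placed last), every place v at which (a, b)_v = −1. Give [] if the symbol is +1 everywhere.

[7, 17]

Mod squares: a ≡ -11305, b ≡ 6545. Check v ∈ {∞, 2, 3, 5, 7, 11, 13, 17, 19, 23, 29, 31}.
v=11: a=11^4·(≡5), b=11^1·(≡9) mod 11; (5|11)=+1, (9|11)=+1; (−1)^{4·1·5}·(+1)^1·(+1)^4 = +1.
v=19: a=19^1·(≡14), b=19^0·(≡11) mod 19; (14|19)=-1, (11|19)=+1; (−1)^{1·0·9}·(-1)^0·(+1)^1 = +1.
v=17: a=17^3·(≡1), b=17^1·(≡7) mod 17; (1|17)=+1, (7|17)=-1; (−1)^{3·1·8}·(+1)^1·(-1)^3 = -1.
v=29: a=29^-2·(≡22), b=29^-2·(≡7) mod 29; (22|29)=+1, (7|29)=+1; (−1)^{-2·-2·14}·(+1)^-2·(+1)^-2 = +1.
v=31: a=31^4·(≡25), b=31^2·(≡10) mod 31; (25|31)=+1, (10|31)=+1; (−1)^{4·2·15}·(+1)^2·(+1)^4 = +1.
v=5: a=5^5·(≡1), b=5^3·(≡4) mod 5; (1|5)=+1, (4|5)=+1; (−1)^{5·3·2}·(+1)^3·(+1)^5 = +1.
v=2: v_2(a)=-6, v_2(b)=-4; units ≡ 7, 1 (mod 8); ε·ε+αω+βω = 1·0+-6·0+-4·0 ≡ 0  ⇒  (a,b)_2 = +1.
v=13: a=13^2·(≡5), b=13^-2·(≡2) mod 13; (5|13)=-1, (2|13)=-1; (−1)^{2·-2·6}·(-1)^-2·(-1)^2 = +1.
v=3: a=3^0·(≡2), b=3^2·(≡2) mod 3; (2|3)=-1, (2|3)=-1; (−1)^{0·2·1}·(-1)^2·(-1)^0 = +1.
v=∞: -11305 < 0 and 6545 > 0  ⇒  (a,b)_∞ = +1.
v=23: a=23^-2·(≡17), b=23^0·(≡9) mod 23; (17|23)=-1, (9|23)=+1; (−1)^{-2·0·11}·(-1)^0·(+1)^-2 = +1.
v=7: a=7^-1·(≡4), b=7^1·(≡4) mod 7; (4|7)=+1, (4|7)=+1; (−1)^{-1·1·3}·(+1)^1·(+1)^-1 = -1.
(-11305, 6545 / ℚ) ramifies at {7, 17}: a division algebra.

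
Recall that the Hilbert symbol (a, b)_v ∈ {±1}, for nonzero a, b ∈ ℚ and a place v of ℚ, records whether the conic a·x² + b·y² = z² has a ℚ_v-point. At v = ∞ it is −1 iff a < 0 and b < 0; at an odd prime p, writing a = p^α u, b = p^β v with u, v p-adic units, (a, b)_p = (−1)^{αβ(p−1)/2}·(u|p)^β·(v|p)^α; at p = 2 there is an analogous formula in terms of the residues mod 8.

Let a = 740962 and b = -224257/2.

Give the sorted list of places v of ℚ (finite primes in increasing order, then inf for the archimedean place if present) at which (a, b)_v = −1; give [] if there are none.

(a, b) ≡ (740962, -448514) mod (ℚ^×)²; places V = {2, 11, 17, 19, 29, 31, 37, ∞}.
(a,b)_31: α=1, u≡1; β=0, v≡14 (mod 31); (1|31)=+1, (14|31)=+1; sign (−1)^0·+1^0·+1^1 = +1.
(a,b)_37: α=1, u≡9; β=1, v≡22 (mod 37); (9|37)=+1, (22|37)=-1; sign (−1)^0·+1^1·-1^1 = -1.
(a,b)_11: α=0, u≡2; β=1, v≡9 (mod 11); (2|11)=-1, (9|11)=+1; sign (−1)^0·-1^1·+1^0 = -1.
(a,b)_∞: sgn(740962)=+, sgn(-448514)=−, so +1.
(a,b)_2: α=1, β=-1; u≡1, v≡7 (mod 8); ε(u)ε(v)=0·1, αω(v)=1·0, βω(u)=-1·0; sum ≡ 0  ⇒  +1.
(a,b)_19: α=1, u≡10; β=1, v≡17 (mod 19); (10|19)=-1, (17|19)=+1; sign (−1)^1·-1^1·+1^1 = +1.
(a,b)_17: α=1, u≡15; β=0, v≡12 (mod 17); (15|17)=+1, (12|17)=-1; sign (−1)^0·+1^0·-1^1 = -1.
(a,b)_29: α=0, u≡12; β=1, v≡5 (mod 29); (12|29)=-1, (5|29)=+1; sign (−1)^0·-1^1·+1^0 = -1.
|Ram(740962, -448514)| = 4, even; anisotropic at {11, 17, 29, 37}.

[11, 17, 29, 37]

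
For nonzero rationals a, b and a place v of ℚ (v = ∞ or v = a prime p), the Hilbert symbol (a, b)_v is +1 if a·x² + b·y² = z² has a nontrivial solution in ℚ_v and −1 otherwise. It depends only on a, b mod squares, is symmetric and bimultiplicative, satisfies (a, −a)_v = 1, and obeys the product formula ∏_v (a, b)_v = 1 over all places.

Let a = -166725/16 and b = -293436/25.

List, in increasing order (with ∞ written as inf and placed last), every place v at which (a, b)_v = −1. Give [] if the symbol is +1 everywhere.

(a, b) ≡ (-741, -8151) mod (ℚ^×)²; places V = {2, 3, 5, 11, 13, 19, ∞}.
(a,b)_3: α=3, u≡2; β=3, v≡1 (mod 3); (2|3)=-1, (1|3)=+1; sign (−1)^1·-1^3·+1^3 = +1.
(a,b)_2: α=-4, β=2; u≡3, v≡1 (mod 8); ε(u)ε(v)=1·0, αω(v)=-4·0, βω(u)=2·1; sum ≡ 0  ⇒  +1.
(a,b)_19: α=1, u≡18; β=1, v≡10 (mod 19); (18|19)=-1, (10|19)=-1; sign (−1)^1·-1^1·-1^1 = -1.
(a,b)_13: α=1, u≡2; β=1, v≡4 (mod 13); (2|13)=-1, (4|13)=+1; sign (−1)^0·-1^1·+1^1 = -1.
(a,b)_5: α=2, u≡1; β=-2, v≡4 (mod 5); (1|5)=+1, (4|5)=+1; sign (−1)^0·+1^-2·+1^2 = +1.
(a,b)_∞: sgn(-741)=−, sgn(-8151)=−, so -1.
(a,b)_11: α=0, u≡7; β=1, v≡7 (mod 11); (7|11)=-1, (7|11)=-1; sign (−1)^0·-1^1·-1^0 = -1.
|Ram(-741, -8151)| = 4, even; anisotropic at {11, 13, 19, ∞}.

[11, 13, 19, inf]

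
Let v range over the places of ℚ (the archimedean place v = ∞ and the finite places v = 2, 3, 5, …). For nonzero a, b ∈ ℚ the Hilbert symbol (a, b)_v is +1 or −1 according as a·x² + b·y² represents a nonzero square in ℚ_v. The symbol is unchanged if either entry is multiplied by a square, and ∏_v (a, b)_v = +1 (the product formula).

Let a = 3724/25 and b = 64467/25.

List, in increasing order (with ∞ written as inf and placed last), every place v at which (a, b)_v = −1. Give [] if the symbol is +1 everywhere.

Mod squares: a ≡ 19, b ≡ 7163. Check v ∈ {∞, 2, 3, 5, 7, 13, 19, 29}.
v=∞: 19 > 0 and 7163 > 0  ⇒  (a,b)_∞ = +1.
v=2: v_2(a)=2, v_2(b)=0; units ≡ 3, 3 (mod 8); ε·ε+αω+βω = 1·1+2·1+0·1 ≡ 1  ⇒  (a,b)_2 = -1.
v=5: a=5^-2·(≡4), b=5^-2·(≡2) mod 5; (4|5)=+1, (2|5)=-1; (−1)^{-2·-2·2}·(+1)^-2·(-1)^-2 = +1.
v=7: a=7^2·(≡5), b=7^0·(≡1) mod 7; (5|7)=-1, (1|7)=+1; (−1)^{2·0·3}·(-1)^0·(+1)^2 = +1.
v=29: a=29^0·(≡26), b=29^1·(≡17) mod 29; (26|29)=-1, (17|29)=-1; (−1)^{0·1·14}·(-1)^1·(-1)^0 = -1.
v=19: a=19^1·(≡1), b=19^1·(≡5) mod 19; (1|19)=+1, (5|19)=+1; (−1)^{1·1·9}·(+1)^1·(+1)^1 = -1.
v=13: a=13^0·(≡7), b=13^1·(≡7) mod 13; (7|13)=-1, (7|13)=-1; (−1)^{0·1·6}·(-1)^1·(-1)^0 = -1.
v=3: a=3^0·(≡1), b=3^2·(≡2) mod 3; (1|3)=+1, (2|3)=-1; (−1)^{0·2·1}·(+1)^2·(-1)^0 = +1.
(19, 7163 / ℚ) ramifies at {2, 13, 19, 29}: a division algebra.

[2, 13, 19, 29]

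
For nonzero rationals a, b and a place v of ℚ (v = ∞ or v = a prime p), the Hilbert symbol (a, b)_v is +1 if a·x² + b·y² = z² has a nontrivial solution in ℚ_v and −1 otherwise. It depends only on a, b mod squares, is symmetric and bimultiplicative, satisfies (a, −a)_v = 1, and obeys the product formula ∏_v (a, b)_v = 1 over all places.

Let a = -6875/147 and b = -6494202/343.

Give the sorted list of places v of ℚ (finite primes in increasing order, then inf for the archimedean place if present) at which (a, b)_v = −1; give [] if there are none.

[13, inf]

Mod squares: a ≡ -33, b ≡ -6006. Check v ∈ {∞, 2, 3, 5, 7, 11, 13, 29}.
v=29: a=29^0·(≡28), b=29^2·(≡19) mod 29; (28|29)=+1, (19|29)=-1; (−1)^{0·2·14}·(+1)^2·(-1)^0 = +1.
v=11: a=11^1·(≡6), b=11^1·(≡5) mod 11; (6|11)=-1, (5|11)=+1; (−1)^{1·1·5}·(-1)^1·(+1)^1 = +1.
v=7: a=7^-2·(≡2), b=7^-3·(≡6) mod 7; (2|7)=+1, (6|7)=-1; (−1)^{-2·-3·3}·(+1)^-3·(-1)^-2 = +1.
v=13: a=13^0·(≡7), b=13^1·(≡2) mod 13; (7|13)=-1, (2|13)=-1; (−1)^{0·1·6}·(-1)^1·(-1)^0 = -1.
v=2: v_2(a)=0, v_2(b)=1; units ≡ 7, 5 (mod 8); ε·ε+αω+βω = 1·0+0·1+1·0 ≡ 0  ⇒  (a,b)_2 = +1.
v=3: a=3^-1·(≡1), b=3^3·(≡2) mod 3; (1|3)=+1, (2|3)=-1; (−1)^{-1·3·1}·(+1)^3·(-1)^-1 = +1.
v=∞: -33 < 0 and -6006 < 0  ⇒  (a,b)_∞ = -1.
v=5: a=5^4·(≡2), b=5^0·(≡1) mod 5; (2|5)=-1, (1|5)=+1; (−1)^{4·0·2}·(-1)^0·(+1)^4 = +1.
(-33, -6006 / ℚ) ramifies at {13, ∞}: a division algebra.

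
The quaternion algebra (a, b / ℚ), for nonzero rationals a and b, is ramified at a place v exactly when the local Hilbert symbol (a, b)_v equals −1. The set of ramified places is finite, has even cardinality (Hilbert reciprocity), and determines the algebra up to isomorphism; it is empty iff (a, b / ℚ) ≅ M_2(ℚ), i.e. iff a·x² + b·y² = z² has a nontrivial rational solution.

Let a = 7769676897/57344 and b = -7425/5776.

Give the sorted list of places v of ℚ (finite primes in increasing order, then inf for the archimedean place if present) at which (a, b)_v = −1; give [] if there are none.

Mod squares: a ≡ 177422, b ≡ -33. Check v ∈ {∞, 2, 3, 5, 7, 11, 19, 23, 29}.
v=2: v_2(a)=-13, v_2(b)=-4; units ≡ 7, 7 (mod 8); ε·ε+αω+βω = 1·1+-13·0+-4·0 ≡ 1  ⇒  (a,b)_2 = -1.
v=7: a=7^-1·(≡5), b=7^0·(≡2) mod 7; (5|7)=-1, (2|7)=+1; (−1)^{-1·0·3}·(-1)^0·(+1)^-1 = +1.
v=11: a=11^0·(≡4), b=11^1·(≡7) mod 11; (4|11)=+1, (7|11)=-1; (−1)^{0·1·5}·(+1)^1·(-1)^0 = +1.
v=∞: 177422 > 0 and -33 < 0  ⇒  (a,b)_∞ = +1.
v=19: a=19^1·(≡16), b=19^-2·(≡5) mod 19; (16|19)=+1, (5|19)=+1; (−1)^{1·-2·9}·(+1)^-2·(+1)^1 = +1.
v=29: a=29^3·(≡6), b=29^0·(≡23) mod 29; (6|29)=+1, (23|29)=+1; (−1)^{3·0·14}·(+1)^0·(+1)^3 = +1.
v=5: a=5^0·(≡3), b=5^2·(≡3) mod 5; (3|5)=-1, (3|5)=-1; (−1)^{0·2·2}·(-1)^2·(-1)^0 = +1.
v=3: a=3^6·(≡2), b=3^3·(≡1) mod 3; (2|3)=-1, (1|3)=+1; (−1)^{6·3·1}·(-1)^3·(+1)^6 = -1.
v=23: a=23^1·(≡9), b=23^0·(≡9) mod 23; (9|23)=+1, (9|23)=+1; (−1)^{1·0·11}·(+1)^0·(+1)^1 = +1.
(177422, -33 / ℚ) ramifies at {2, 3}: a division algebra.

[2, 3]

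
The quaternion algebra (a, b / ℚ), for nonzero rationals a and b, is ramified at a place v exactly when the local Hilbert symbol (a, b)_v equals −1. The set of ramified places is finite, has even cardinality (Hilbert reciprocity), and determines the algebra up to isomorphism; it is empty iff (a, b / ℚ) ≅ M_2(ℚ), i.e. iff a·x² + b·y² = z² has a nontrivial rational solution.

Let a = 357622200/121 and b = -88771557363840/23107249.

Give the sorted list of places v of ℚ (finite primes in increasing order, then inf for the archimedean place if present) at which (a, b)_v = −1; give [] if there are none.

Mod squares: a ≡ 397358, b ≡ -350610. Check v ∈ {∞, 2, 3, 5, 11, 13, 17, 19, 23, 29, 31}.
v=2: v_2(a)=3, v_2(b)=7; units ≡ 7, 7 (mod 8); ε·ε+αω+βω = 1·1+3·0+7·0 ≡ 1  ⇒  (a,b)_2 = -1.
v=11: a=11^-2·(≡1), b=11^-2·(≡5) mod 11; (1|11)=+1, (5|11)=+1; (−1)^{-2·-2·5}·(+1)^-2·(+1)^-2 = +1.
v=17: a=17^1·(≡9), b=17^2·(≡2) mod 17; (9|17)=+1, (2|17)=+1; (−1)^{1·2·8}·(+1)^2·(+1)^1 = +1.
v=∞: 397358 > 0 and -350610 < 0  ⇒  (a,b)_∞ = +1.
v=5: a=5^2·(≡3), b=5^1·(≡3) mod 5; (3|5)=-1, (3|5)=-1; (−1)^{2·1·2}·(-1)^1·(-1)^2 = -1.
v=23: a=23^0·(≡5), b=23^-2·(≡8) mod 23; (5|23)=-1, (8|23)=+1; (−1)^{0·-2·11}·(-1)^-2·(+1)^0 = +1.
v=3: a=3^2·(≡2), b=3^5·(≡1) mod 3; (2|3)=-1, (1|3)=+1; (−1)^{2·5·1}·(-1)^5·(+1)^2 = -1.
v=31: a=31^1·(≡26), b=31^1·(≡16) mod 31; (26|31)=-1, (16|31)=+1; (−1)^{1·1·15}·(-1)^1·(+1)^1 = +1.
v=29: a=29^1·(≡26), b=29^1·(≡2) mod 29; (26|29)=-1, (2|29)=-1; (−1)^{1·1·14}·(-1)^1·(-1)^1 = +1.
v=13: a=13^1·(≡12), b=13^3·(≡8) mod 13; (12|13)=+1, (8|13)=-1; (−1)^{1·3·6}·(+1)^3·(-1)^1 = -1.
v=19: a=19^0·(≡11), b=19^-2·(≡17) mod 19; (11|19)=+1, (17|19)=+1; (−1)^{0·-2·9}·(+1)^-2·(+1)^0 = +1.
Ram(397358, -350610) = {2, 3, 5, 13}; no ℚ_2-point on the conic.

[2, 3, 5, 13]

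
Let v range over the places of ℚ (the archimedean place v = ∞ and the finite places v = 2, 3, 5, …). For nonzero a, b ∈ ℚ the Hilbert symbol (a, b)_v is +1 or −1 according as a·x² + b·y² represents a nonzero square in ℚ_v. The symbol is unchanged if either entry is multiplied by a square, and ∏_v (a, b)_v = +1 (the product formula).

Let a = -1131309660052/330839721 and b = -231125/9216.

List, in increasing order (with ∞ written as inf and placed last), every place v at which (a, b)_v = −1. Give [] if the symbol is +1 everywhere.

(a, b) ≡ (-13, -5) mod (ℚ^×)²; places V = {2, 3, 5, 11, 13, 23, 43, 47, 53, ∞}.
(a,b)_5: α=0, u≡3; β=3, v≡1 (mod 5); (3|5)=-1, (1|5)=+1; sign (−1)^0·-1^3·+1^0 = -1.
(a,b)_23: α=2, u≡17; β=0, v≡3 (mod 23); (17|23)=-1, (3|23)=+1; sign (−1)^0·-1^0·+1^2 = +1.
(a,b)_43: α=-2, u≡29; β=2, v≡31 (mod 43); (29|43)=-1, (31|43)=+1; sign (−1)^0·-1^2·+1^-2 = +1.
(a,b)_53: α=2, u≡11; β=0, v≡34 (mod 53); (11|53)=+1, (34|53)=-1; sign (−1)^0·+1^0·-1^2 = +1.
(a,b)_2: α=2, β=-10; u≡3, v≡3 (mod 8); ε(u)ε(v)=1·1, αω(v)=2·1, βω(u)=-10·1; sum ≡ 1  ⇒  -1.
(a,b)_11: α=4, u≡4; β=0, v≡2 (mod 11); (4|11)=+1, (2|11)=-1; sign (−1)^0·+1^0·-1^4 = +1.
(a,b)_47: α=-2, u≡7; β=0, v≡17 (mod 47); (7|47)=+1, (17|47)=+1; sign (−1)^0·+1^0·+1^-2 = +1.
(a,b)_13: α=1, u≡12; β=0, v≡11 (mod 13); (12|13)=+1, (11|13)=-1; sign (−1)^0·+1^0·-1^1 = -1.
(a,b)_∞: sgn(-13)=−, sgn(-5)=−, so -1.
(a,b)_3: α=-4, u≡2; β=-2, v≡1 (mod 3); (2|3)=-1, (1|3)=+1; sign (−1)^0·-1^-2·+1^-4 = +1.
|Ram(-13, -5)| = 4, even; anisotropic at {2, 5, 13, ∞}.

[2, 5, 13, inf]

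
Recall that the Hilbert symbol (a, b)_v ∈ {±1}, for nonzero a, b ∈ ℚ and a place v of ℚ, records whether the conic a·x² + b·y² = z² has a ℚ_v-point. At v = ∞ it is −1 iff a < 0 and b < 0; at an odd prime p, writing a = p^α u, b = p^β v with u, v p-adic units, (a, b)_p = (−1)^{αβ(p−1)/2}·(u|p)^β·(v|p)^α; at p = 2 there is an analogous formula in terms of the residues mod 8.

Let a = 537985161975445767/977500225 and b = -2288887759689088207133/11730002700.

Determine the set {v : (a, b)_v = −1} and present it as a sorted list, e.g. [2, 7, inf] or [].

(a, b) ≡ (9325327, -2543271) mod (ℚ^×)²; places V = {2, 3, 5, 11, 13, 23, 29, 31, 37, 41, 59, ∞}.
(a,b)_13: α=-4, u≡7; β=-4, v≡9 (mod 13); (7|13)=-1, (9|13)=+1; sign (−1)^0·-1^-4·+1^-4 = +1.
(a,b)_31: α=1, u≡21; β=1, v≡4 (mod 31); (21|31)=-1, (4|31)=+1; sign (−1)^1·-1^1·+1^1 = +1.
(a,b)_37: α=-2, u≡15; β=-2, v≡17 (mod 37); (15|37)=-1, (17|37)=-1; sign (−1)^0·-1^-2·-1^-2 = +1.
(a,b)_29: α=1, u≡19; β=1, v≡8 (mod 29); (19|29)=-1, (8|29)=-1; sign (−1)^0·-1^1·-1^1 = +1.
(a,b)_∞: sgn(9325327)=+, sgn(-2543271)=−, so +1.
(a,b)_59: α=4, u≡33; β=6, v≡54 (mod 59); (33|59)=-1, (54|59)=-1; sign (−1)^0·-1^6·-1^4 = +1.
(a,b)_5: α=-2, u≡3; β=-2, v≡4 (mod 5); (3|5)=-1, (4|5)=+1; sign (−1)^0·-1^-2·+1^-2 = +1.
(a,b)_11: α=1, u≡5; β=2, v≡7 (mod 11); (5|11)=+1, (7|11)=-1; sign (−1)^0·+1^2·-1^1 = -1.
(a,b)_23: α=3, u≡22; β=3, v≡17 (mod 23); (22|23)=-1, (17|23)=-1; sign (−1)^1·-1^3·-1^3 = -1.
(a,b)_2: α=0, β=-2; u≡7, v≡1 (mod 8); ε(u)ε(v)=1·0, αω(v)=0·0, βω(u)=-2·0; sum ≡ 0  ⇒  +1.
(a,b)_3: α=2, u≡1; β=-1, v≡1 (mod 3); (1|3)=+1, (1|3)=+1; sign (−1)^0·+1^-1·+1^2 = +1.
(a,b)_41: α=1, u≡10; β=1, v≡39 (mod 41); (10|41)=+1, (39|41)=+1; sign (−1)^0·+1^1·+1^1 = +1.
|Ram(9325327, -2543271)| = 2, even; anisotropic at {11, 23}.

[11, 23]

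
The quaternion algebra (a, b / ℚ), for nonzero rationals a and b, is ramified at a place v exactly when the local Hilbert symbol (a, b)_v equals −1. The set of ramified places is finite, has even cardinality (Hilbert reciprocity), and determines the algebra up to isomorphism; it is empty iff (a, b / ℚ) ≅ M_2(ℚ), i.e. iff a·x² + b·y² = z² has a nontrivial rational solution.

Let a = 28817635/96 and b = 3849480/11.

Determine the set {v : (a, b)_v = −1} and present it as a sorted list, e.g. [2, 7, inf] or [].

Mod squares: a ≡ 12210, b ≡ 4070. Check v ∈ {∞, 2, 3, 5, 7, 11, 17, 37}.
v=∞: 12210 > 0 and 4070 > 0  ⇒  (a,b)_∞ = +1.
v=2: v_2(a)=-5, v_2(b)=3; units ≡ 1, 3 (mod 8); ε·ε+αω+βω = 0·1+-5·1+3·0 ≡ 1  ⇒  (a,b)_2 = -1.
v=11: a=11^1·(≡10), b=11^-1·(≡8) mod 11; (10|11)=-1, (8|11)=-1; (−1)^{1·-1·5}·(-1)^-1·(-1)^1 = -1.
v=5: a=5^1·(≡2), b=5^1·(≡1) mod 5; (2|5)=-1, (1|5)=+1; (−1)^{1·1·2}·(-1)^1·(+1)^1 = -1.
v=7: a=7^2·(≡2), b=7^0·(≡3) mod 7; (2|7)=+1, (3|7)=-1; (−1)^{2·0·3}·(+1)^0·(-1)^2 = +1.
v=37: a=37^1·(≡12), b=37^1·(≡3) mod 37; (12|37)=+1, (3|37)=+1; (−1)^{1·1·18}·(+1)^1·(+1)^1 = +1.
v=3: a=3^-1·(≡2), b=3^2·(≡2) mod 3; (2|3)=-1, (2|3)=-1; (−1)^{-1·2·1}·(-1)^2·(-1)^-1 = -1.
v=17: a=17^2·(≡4), b=17^2·(≡7) mod 17; (4|17)=+1, (7|17)=-1; (−1)^{2·2·8}·(+1)^2·(-1)^2 = +1.
|Ram(12210, 4070)| = 4, even; anisotropic at {2, 3, 5, 11}.

[2, 3, 5, 11]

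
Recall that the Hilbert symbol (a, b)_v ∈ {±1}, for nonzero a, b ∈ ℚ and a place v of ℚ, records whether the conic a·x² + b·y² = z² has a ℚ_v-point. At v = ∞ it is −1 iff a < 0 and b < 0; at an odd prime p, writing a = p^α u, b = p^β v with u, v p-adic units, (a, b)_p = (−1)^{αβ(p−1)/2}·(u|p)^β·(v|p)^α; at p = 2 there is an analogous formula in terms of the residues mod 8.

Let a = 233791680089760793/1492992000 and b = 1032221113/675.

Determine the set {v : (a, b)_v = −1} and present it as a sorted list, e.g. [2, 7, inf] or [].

[3, 7, 17, 19]

(a, b) ≡ (85085, 10659) mod (ℚ^×)²; places V = {2, 3, 5, 7, 11, 13, 17, 19, 29, 31, ∞}.
(a,b)_7: α=3, u≡6; β=4, v≡5 (mod 7); (6|7)=-1, (5|7)=-1; sign (−1)^0·-1^4·-1^3 = -1.
(a,b)_11: α=1, u≡2; β=3, v≡3 (mod 11); (2|11)=-1, (3|11)=+1; sign (−1)^1·-1^3·+1^1 = +1.
(a,b)_19: α=2, u≡10; β=1, v≡10 (mod 19); (10|19)=-1, (10|19)=-1; sign (−1)^0·-1^1·-1^2 = -1.
(a,b)_∞: sgn(85085)=+, sgn(10659)=+, so +1.
(a,b)_31: α=4, u≡12; β=0, v≡21 (mod 31); (12|31)=-1, (21|31)=-1; sign (−1)^0·-1^0·-1^4 = +1.
(a,b)_3: α=-6, u≡2; β=-3, v≡1 (mod 3); (2|3)=-1, (1|3)=+1; sign (−1)^0·-1^-3·+1^-6 = -1.
(a,b)_5: α=-3, u≡3; β=-2, v≡4 (mod 5); (3|5)=-1, (4|5)=+1; sign (−1)^0·-1^-2·+1^-3 = +1.
(a,b)_2: α=-14, β=0; u≡5, v≡3 (mod 8); ε(u)ε(v)=0·1, αω(v)=-14·1, βω(u)=0·1; sum ≡ 0  ⇒  +1.
(a,b)_29: α=2, u≡7; β=0, v≡9 (mod 29); (7|29)=+1, (9|29)=+1; sign (−1)^0·+1^0·+1^2 = +1.
(a,b)_17: α=1, u≡12; β=1, v≡9 (mod 17); (12|17)=-1, (9|17)=+1; sign (−1)^0·-1^1·+1^1 = -1.
(a,b)_13: α=1, u≡11; β=0, v≡12 (mod 13); (11|13)=-1, (12|13)=+1; sign (−1)^0·-1^0·+1^1 = +1.
|Ram(85085, 10659)| = 4, even; anisotropic at {3, 7, 17, 19}.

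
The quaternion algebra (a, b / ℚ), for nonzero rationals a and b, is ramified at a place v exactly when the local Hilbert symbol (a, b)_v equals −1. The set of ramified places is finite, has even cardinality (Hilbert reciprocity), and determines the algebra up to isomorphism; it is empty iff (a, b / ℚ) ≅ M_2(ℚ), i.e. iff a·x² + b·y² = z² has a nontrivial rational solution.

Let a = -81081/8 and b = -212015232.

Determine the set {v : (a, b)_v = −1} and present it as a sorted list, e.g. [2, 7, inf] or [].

[2, 7, 13, inf]

(a, b) ≡ (-2002, -2) mod (ℚ^×)²; places V = {2, 3, 7, 11, 13, ∞}.
(a,b)_3: α=4, u≡2; β=4, v≡1 (mod 3); (2|3)=-1, (1|3)=+1; sign (−1)^0·-1^4·+1^4 = +1.
(a,b)_2: α=-3, β=7; u≡7, v≡7 (mod 8); ε(u)ε(v)=1·1, αω(v)=-3·0, βω(u)=7·0; sum ≡ 1  ⇒  -1.
(a,b)_13: α=1, u≡2; β=2, v≡11 (mod 13); (2|13)=-1, (11|13)=-1; sign (−1)^0·-1^2·-1^1 = -1.
(a,b)_∞: sgn(-2002)=−, sgn(-2)=−, so -1.
(a,b)_11: α=1, u≡4; β=2, v≡9 (mod 11); (4|11)=+1, (9|11)=+1; sign (−1)^0·+1^2·+1^1 = +1.
(a,b)_7: α=1, u≡2; β=0, v≡5 (mod 7); (2|7)=+1, (5|7)=-1; sign (−1)^0·+1^0·-1^1 = -1.
Ram(-2002, -2) = {2, 7, 13, ∞}; no ℚ_2-point on the conic.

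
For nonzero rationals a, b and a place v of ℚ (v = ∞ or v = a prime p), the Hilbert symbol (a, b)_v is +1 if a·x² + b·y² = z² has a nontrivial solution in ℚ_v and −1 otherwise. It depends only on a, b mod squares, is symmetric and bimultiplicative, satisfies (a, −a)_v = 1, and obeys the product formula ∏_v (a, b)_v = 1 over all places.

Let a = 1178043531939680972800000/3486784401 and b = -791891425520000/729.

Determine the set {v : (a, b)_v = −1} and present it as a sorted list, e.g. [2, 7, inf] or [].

(a, b) ≡ (45055270, -693158) mod (ℚ^×)²; places V = {2, 3, 5, 13, 17, 19, 23, 29, 37, ∞}.
(a,b)_∞: sgn(45055270)=+, sgn(-693158)=−, so +1.
(a,b)_17: α=1, u≡12; β=1, v≡13 (mod 17); (12|17)=-1, (13|17)=+1; sign (−1)^0·-1^1·+1^1 = -1.
(a,b)_37: α=1, u≡7; β=1, v≡7 (mod 37); (7|37)=+1, (7|37)=+1; sign (−1)^0·+1^1·+1^1 = +1.
(a,b)_23: α=2, u≡8; β=0, v≡8 (mod 23); (8|23)=+1, (8|23)=+1; sign (−1)^0·+1^0·+1^2 = +1.
(a,b)_2: α=15, β=7; u≡3, v≡5 (mod 8); ε(u)ε(v)=1·0, αω(v)=15·1, βω(u)=7·1; sum ≡ 0  ⇒  +1.
(a,b)_5: α=5, u≡1; β=4, v≡2 (mod 5); (1|5)=+1, (2|5)=-1; sign (−1)^0·+1^4·-1^5 = -1.
(a,b)_3: α=-20, u≡1; β=-6, v≡1 (mod 3); (1|3)=+1, (1|3)=+1; sign (−1)^0·+1^-6·+1^-20 = +1.
(a,b)_13: α=7, u≡12; β=4, v≡11 (mod 13); (12|13)=+1, (11|13)=-1; sign (−1)^0·+1^4·-1^7 = -1.
(a,b)_19: α=1, u≡1; β=1, v≡16 (mod 19); (1|19)=+1, (16|19)=+1; sign (−1)^1·+1^1·+1^1 = -1.
(a,b)_29: α=1, u≡1; β=1, v≡25 (mod 29); (1|29)=+1, (25|29)=+1; sign (−1)^0·+1^1·+1^1 = +1.
(45055270, -693158 / ℚ) ramifies at {5, 13, 17, 19}: a division algebra.

[5, 13, 17, 19]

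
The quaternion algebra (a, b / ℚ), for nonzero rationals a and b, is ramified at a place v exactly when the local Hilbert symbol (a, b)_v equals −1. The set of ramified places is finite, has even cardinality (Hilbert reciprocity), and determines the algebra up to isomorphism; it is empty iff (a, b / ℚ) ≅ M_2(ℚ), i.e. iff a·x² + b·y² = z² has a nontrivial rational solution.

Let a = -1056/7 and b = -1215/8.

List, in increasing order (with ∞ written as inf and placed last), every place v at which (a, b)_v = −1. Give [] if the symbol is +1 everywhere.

[3, 5, 7, inf]

Mod squares: a ≡ -462, b ≡ -30. Check v ∈ {∞, 2, 3, 5, 7, 11}.
v=7: a=7^-1·(≡1), b=7^0·(≡3) mod 7; (1|7)=+1, (3|7)=-1; (−1)^{-1·0·3}·(+1)^0·(-1)^-1 = -1.
v=3: a=3^1·(≡2), b=3^5·(≡2) mod 3; (2|3)=-1, (2|3)=-1; (−1)^{1·5·1}·(-1)^5·(-1)^1 = -1.
v=2: v_2(a)=5, v_2(b)=-3; units ≡ 1, 1 (mod 8); ε·ε+αω+βω = 0·0+5·0+-3·0 ≡ 0  ⇒  (a,b)_2 = +1.
v=11: a=11^1·(≡2), b=11^0·(≡9) mod 11; (2|11)=-1, (9|11)=+1; (−1)^{1·0·5}·(-1)^0·(+1)^1 = +1.
v=∞: -462 < 0 and -30 < 0  ⇒  (a,b)_∞ = -1.
v=5: a=5^0·(≡2), b=5^1·(≡4) mod 5; (2|5)=-1, (4|5)=+1; (−1)^{0·1·2}·(-1)^1·(+1)^0 = -1.
|Ram(-462, -30)| = 4, even; anisotropic at {3, 5, 7, ∞}.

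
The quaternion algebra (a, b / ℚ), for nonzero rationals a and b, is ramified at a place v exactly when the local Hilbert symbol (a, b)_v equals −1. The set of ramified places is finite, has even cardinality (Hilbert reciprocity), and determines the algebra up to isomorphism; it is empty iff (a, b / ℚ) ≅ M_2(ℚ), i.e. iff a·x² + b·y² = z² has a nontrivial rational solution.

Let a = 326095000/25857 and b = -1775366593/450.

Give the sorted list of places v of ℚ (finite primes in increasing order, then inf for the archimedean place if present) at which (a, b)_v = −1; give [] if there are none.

[7, 17]

(a, b) ≡ (374, -34034) mod (ℚ^×)²; places V = {2, 3, 5, 7, 11, 13, 17, 19, ∞}.
(a,b)_5: α=4, u≡1; β=-2, v≡4 (mod 5); (1|5)=+1, (4|5)=+1; sign (−1)^0·+1^-2·+1^4 = +1.
(a,b)_11: α=3, u≡9; β=1, v≡2 (mod 11); (9|11)=+1, (2|11)=-1; sign (−1)^1·+1^1·-1^3 = +1.
(a,b)_17: α=-1, u≡6; β=3, v≡1 (mod 17); (6|17)=-1, (1|17)=+1; sign (−1)^0·-1^3·+1^-1 = -1.
(a,b)_∞: sgn(374)=+, sgn(-34034)=−, so +1.
(a,b)_2: α=3, β=-1; u≡3, v≡7 (mod 8); ε(u)ε(v)=1·1, αω(v)=3·0, βω(u)=-1·1; sum ≡ 0  ⇒  +1.
(a,b)_7: α=2, u≡5; β=1, v≡6 (mod 7); (5|7)=-1, (6|7)=-1; sign (−1)^0·-1^1·-1^2 = -1.
(a,b)_3: α=-2, u≡2; β=-2, v≡1 (mod 3); (2|3)=-1, (1|3)=+1; sign (−1)^0·-1^-2·+1^-2 = +1.
(a,b)_13: α=-2, u≡1; β=1, v≡2 (mod 13); (1|13)=+1, (2|13)=-1; sign (−1)^0·+1^1·-1^-2 = +1.
(a,b)_19: α=0, u≡12; β=2, v≡8 (mod 19); (12|19)=-1, (8|19)=-1; sign (−1)^0·-1^2·-1^0 = +1.
|Ram(374, -34034)| = 2, even; anisotropic at {7, 17}.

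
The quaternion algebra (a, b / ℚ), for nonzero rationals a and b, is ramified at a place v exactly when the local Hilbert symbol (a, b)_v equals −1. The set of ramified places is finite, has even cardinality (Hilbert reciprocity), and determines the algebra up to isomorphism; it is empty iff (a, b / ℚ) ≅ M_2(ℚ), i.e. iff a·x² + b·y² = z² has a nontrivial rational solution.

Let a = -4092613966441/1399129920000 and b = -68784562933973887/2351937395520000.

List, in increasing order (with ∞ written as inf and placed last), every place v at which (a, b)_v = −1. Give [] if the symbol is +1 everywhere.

Mod squares: a ≡ -2, b ≡ -14. Check v ∈ {∞, 2, 3, 5, 7, 11, 13, 17, 41, 43, 47}.
v=47: a=47^2·(≡10), b=47^2·(≡13) mod 47; (10|47)=-1, (13|47)=-1; (−1)^{2·2·23}·(-1)^2·(-1)^2 = +1.
v=7: a=7^2·(≡6), b=7^7·(≡6) mod 7; (6|7)=-1, (6|7)=-1; (−1)^{2·7·3}·(-1)^7·(-1)^2 = -1.
v=∞: -2 < 0 and -14 < 0  ⇒  (a,b)_∞ = -1.
v=5: a=5^-4·(≡2), b=5^-4·(≡4) mod 5; (2|5)=-1, (4|5)=+1; (−1)^{-4·-4·2}·(-1)^-4·(+1)^-4 = +1.
v=43: a=43^2·(≡23), b=43^2·(≡30) mod 43; (23|43)=+1, (30|43)=-1; (−1)^{2·2·21}·(+1)^2·(-1)^2 = +1.
v=13: a=13^2·(≡6), b=13^2·(≡10) mod 13; (6|13)=-1, (10|13)=+1; (−1)^{2·2·6}·(-1)^2·(+1)^2 = +1.
v=3: a=3^-2·(≡1), b=3^-2·(≡1) mod 3; (1|3)=+1, (1|3)=+1; (−1)^{-2·-2·1}·(+1)^-2·(+1)^-2 = +1.
v=2: v_2(a)=-9, v_2(b)=-9; units ≡ 7, 1 (mod 8); ε·ε+αω+βω = 1·0+-9·0+-9·0 ≡ 0  ⇒  (a,b)_2 = +1.
v=11: a=11^2·(≡4), b=11^2·(≡2) mod 11; (4|11)=+1, (2|11)=-1; (−1)^{2·2·5}·(+1)^2·(-1)^2 = +1.
v=41: a=41^-2·(≡36), b=41^-4·(≡15) mod 41; (36|41)=+1, (15|41)=-1; (−1)^{-2·-4·20}·(+1)^-4·(-1)^-2 = +1.
v=17: a=17^-2·(≡15), b=17^-2·(≡11) mod 17; (15|17)=+1, (11|17)=-1; (−1)^{-2·-2·8}·(+1)^-2·(-1)^-2 = +1.
(-2, -14 / ℚ) ramifies at {7, ∞}: a division algebra.

[7, inf]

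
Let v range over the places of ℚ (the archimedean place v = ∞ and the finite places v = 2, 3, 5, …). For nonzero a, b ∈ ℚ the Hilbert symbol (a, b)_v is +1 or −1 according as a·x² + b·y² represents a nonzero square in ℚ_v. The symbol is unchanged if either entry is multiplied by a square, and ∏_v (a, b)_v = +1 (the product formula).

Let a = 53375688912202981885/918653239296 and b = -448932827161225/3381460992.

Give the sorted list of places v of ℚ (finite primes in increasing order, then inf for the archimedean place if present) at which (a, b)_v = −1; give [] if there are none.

(a, b) ≡ (85, -13) mod (ℚ^×)²; places V = {2, 3, 5, 7, 11, 13, 17, 31, 43, ∞}.
(a,b)_31: α=2, u≡21; β=2, v≡8 (mod 31); (21|31)=-1, (8|31)=+1; sign (−1)^0·-1^2·+1^2 = +1.
(a,b)_∞: sgn(85)=+, sgn(-13)=−, so +1.
(a,b)_2: α=-26, β=-16; u≡5, v≡3 (mod 8); ε(u)ε(v)=0·1, αω(v)=-26·1, βω(u)=-16·1; sum ≡ 0  ⇒  +1.
(a,b)_11: α=4, u≡6; β=2, v≡3 (mod 11); (6|11)=-1, (3|11)=+1; sign (−1)^0·-1^2·+1^4 = +1.
(a,b)_17: α=7, u≡6; β=4, v≡16 (mod 17); (6|17)=-1, (16|17)=+1; sign (−1)^0·-1^4·+1^7 = +1.
(a,b)_7: α=0, u≡4; β=-2, v≡1 (mod 7); (4|7)=+1, (1|7)=+1; sign (−1)^0·+1^-2·+1^0 = +1.
(a,b)_43: α=2, u≡27; β=2, v≡34 (mod 43); (27|43)=-1, (34|43)=-1; sign (−1)^0·-1^2·-1^2 = +1.
(a,b)_5: α=1, u≡2; β=2, v≡3 (mod 5); (2|5)=-1, (3|5)=-1; sign (−1)^0·-1^2·-1^1 = -1.
(a,b)_13: α=-2, u≡11; β=-1, v≡4 (mod 13); (11|13)=-1, (4|13)=+1; sign (−1)^0·-1^-1·+1^-2 = -1.
(a,b)_3: α=-4, u≡1; β=-4, v≡2 (mod 3); (1|3)=+1, (2|3)=-1; sign (−1)^0·+1^-4·-1^-4 = +1.
(85, -13 / ℚ) ramifies at {5, 13}: a division algebra.

[5, 13]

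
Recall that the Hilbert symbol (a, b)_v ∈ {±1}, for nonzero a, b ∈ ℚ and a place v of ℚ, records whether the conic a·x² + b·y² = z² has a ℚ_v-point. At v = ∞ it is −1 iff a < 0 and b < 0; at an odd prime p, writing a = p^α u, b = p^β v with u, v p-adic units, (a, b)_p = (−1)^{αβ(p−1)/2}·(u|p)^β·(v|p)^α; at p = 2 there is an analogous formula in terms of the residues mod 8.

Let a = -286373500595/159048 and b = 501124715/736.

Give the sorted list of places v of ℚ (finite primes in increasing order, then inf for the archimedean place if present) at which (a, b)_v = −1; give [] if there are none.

Mod squares: a ≡ -3910, b ≡ 56810. Check v ∈ {∞, 2, 3, 5, 7, 13, 17, 19, 23, 47}.
v=23: a=23^1·(≡20), b=23^-1·(≡13) mod 23; (20|23)=-1, (13|23)=+1; (−1)^{1·-1·11}·(-1)^-1·(+1)^1 = +1.
v=47: a=47^-2·(≡11), b=47^0·(≡3) mod 47; (11|47)=-1, (3|47)=+1; (−1)^{-2·0·23}·(-1)^0·(+1)^-2 = +1.
v=3: a=3^-2·(≡2), b=3^0·(≡2) mod 3; (2|3)=-1, (2|3)=-1; (−1)^{-2·0·1}·(-1)^0·(-1)^-2 = +1.
v=19: a=19^2·(≡9), b=19^1·(≡11) mod 19; (9|19)=+1, (11|19)=+1; (−1)^{2·1·9}·(+1)^1·(+1)^2 = +1.
v=13: a=13^2·(≡3), b=13^3·(≡11) mod 13; (3|13)=+1, (11|13)=-1; (−1)^{2·3·6}·(+1)^3·(-1)^2 = +1.
v=17: a=17^1·(≡16), b=17^0·(≡15) mod 17; (16|17)=+1, (15|17)=+1; (−1)^{1·0·8}·(+1)^0·(+1)^1 = +1.
v=∞: -3910 < 0 and 56810 > 0  ⇒  (a,b)_∞ = +1.
v=2: v_2(a)=-3, v_2(b)=-5; units ≡ 5, 5 (mod 8); ε·ε+αω+βω = 0·0+-3·1+-5·1 ≡ 0  ⇒  (a,b)_2 = +1.
v=5: a=5^1·(≡2), b=5^1·(≡3) mod 5; (2|5)=-1, (3|5)=-1; (−1)^{1·1·2}·(-1)^1·(-1)^1 = +1.
v=7: a=7^4·(≡6), b=7^4·(≡3) mod 7; (6|7)=-1, (3|7)=-1; (−1)^{4·4·3}·(-1)^4·(-1)^4 = +1.
Every local symbol is +1, so the conic -3910·x² + 56810·y² = z² has ℚ_v-points for all v and hence a ℚ-point; (a, b / ℚ) ≅ M_2(ℚ).

[]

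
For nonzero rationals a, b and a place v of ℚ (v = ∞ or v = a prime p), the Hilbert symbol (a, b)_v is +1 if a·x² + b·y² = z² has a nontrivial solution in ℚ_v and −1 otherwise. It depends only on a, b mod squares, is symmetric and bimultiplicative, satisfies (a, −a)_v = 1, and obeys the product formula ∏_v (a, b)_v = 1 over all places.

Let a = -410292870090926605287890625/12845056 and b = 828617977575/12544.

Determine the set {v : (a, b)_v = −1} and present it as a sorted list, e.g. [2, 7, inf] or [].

[2, 37, 41, 43]

(a, b) ≡ (-697, 27047) mod (ℚ^×)²; places V = {2, 3, 5, 7, 17, 37, 41, 43, ∞}.
(a,b)_5: α=8, u≡3; β=2, v≡2 (mod 5); (3|5)=-1, (2|5)=-1; sign (−1)^0·-1^2·-1^8 = +1.
(a,b)_3: α=6, u≡2; β=6, v≡2 (mod 3); (2|3)=-1, (2|3)=-1; sign (−1)^0·-1^6·-1^6 = +1.
(a,b)_17: α=3, u≡3; β=1, v≡10 (mod 17); (3|17)=-1, (10|17)=-1; sign (−1)^0·-1^1·-1^3 = +1.
(a,b)_7: α=-2, u≡5; β=-2, v≡6 (mod 7); (5|7)=-1, (6|7)=-1; sign (−1)^0·-1^-2·-1^-2 = +1.
(a,b)_41: α=5, u≡38; β=2, v≡34 (mod 41); (38|41)=-1, (34|41)=-1; sign (−1)^0·-1^2·-1^5 = -1.
(a,b)_∞: sgn(-697)=−, sgn(27047)=+, so +1.
(a,b)_43: α=2, u≡8; β=1, v≡20 (mod 43); (8|43)=-1, (20|43)=-1; sign (−1)^0·-1^1·-1^2 = -1.
(a,b)_37: α=2, u≡2; β=1, v≡10 (mod 37); (2|37)=-1, (10|37)=+1; sign (−1)^0·-1^1·+1^2 = -1.
(a,b)_2: α=-18, β=-8; u≡7, v≡7 (mod 8); ε(u)ε(v)=1·1, αω(v)=-18·0, βω(u)=-8·0; sum ≡ 1  ⇒  -1.
|Ram(-697, 27047)| = 4, even; anisotropic at {2, 37, 41, 43}.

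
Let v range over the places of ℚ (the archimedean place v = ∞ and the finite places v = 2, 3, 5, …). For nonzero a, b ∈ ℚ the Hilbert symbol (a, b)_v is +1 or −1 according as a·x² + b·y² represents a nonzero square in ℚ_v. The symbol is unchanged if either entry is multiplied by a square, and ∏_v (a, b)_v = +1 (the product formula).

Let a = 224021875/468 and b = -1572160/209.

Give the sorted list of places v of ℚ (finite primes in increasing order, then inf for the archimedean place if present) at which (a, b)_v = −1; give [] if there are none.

Mod squares: a ≡ 95095, b ≡ -17765. Check v ∈ {∞, 2, 3, 5, 7, 11, 13, 17, 19}.
v=5: a=5^5·(≡4), b=5^1·(≡2) mod 5; (4|5)=+1, (2|5)=-1; (−1)^{5·1·2}·(+1)^1·(-1)^5 = -1.
v=11: a=11^1·(≡10), b=11^-1·(≡6) mod 11; (10|11)=-1, (6|11)=-1; (−1)^{1·-1·5}·(-1)^-1·(-1)^1 = -1.
v=3: a=3^-2·(≡1), b=3^0·(≡1) mod 3; (1|3)=+1, (1|3)=+1; (−1)^{-2·0·1}·(+1)^0·(+1)^-2 = +1.
v=7: a=7^3·(≡3), b=7^0·(≡2) mod 7; (3|7)=-1, (2|7)=+1; (−1)^{3·0·3}·(-1)^0·(+1)^3 = +1.
v=17: a=17^0·(≡12), b=17^3·(≡4) mod 17; (12|17)=-1, (4|17)=+1; (−1)^{0·3·8}·(-1)^3·(+1)^0 = -1.
v=2: v_2(a)=-2, v_2(b)=6; units ≡ 7, 3 (mod 8); ε·ε+αω+βω = 1·1+-2·1+6·0 ≡ 1  ⇒  (a,b)_2 = -1.
v=∞: 95095 > 0 and -17765 < 0  ⇒  (a,b)_∞ = +1.
v=13: a=13^-1·(≡9), b=13^0·(≡8) mod 13; (9|13)=+1, (8|13)=-1; (−1)^{-1·0·6}·(+1)^0·(-1)^-1 = -1.
v=19: a=19^1·(≡13), b=19^-1·(≡3) mod 19; (13|19)=-1, (3|19)=-1; (−1)^{1·-1·9}·(-1)^-1·(-1)^1 = -1.
(95095, -17765 / ℚ) ramifies at {2, 5, 11, 13, 17, 19}: a division algebra.

[2, 5, 11, 13, 17, 19]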